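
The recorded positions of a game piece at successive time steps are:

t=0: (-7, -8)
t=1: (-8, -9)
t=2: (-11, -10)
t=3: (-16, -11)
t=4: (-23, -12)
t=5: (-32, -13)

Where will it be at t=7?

(-56, -15)

Successive displacements: (-1, -1), (-3, -1), (-5, -1), (-7, -1), (-9, -1) — each changes by (-2, +0).
step 6: (-32, -13) + (-11, -1) → (-43, -14)
step 7: (-43, -14) + (-13, -1) → (-56, -15)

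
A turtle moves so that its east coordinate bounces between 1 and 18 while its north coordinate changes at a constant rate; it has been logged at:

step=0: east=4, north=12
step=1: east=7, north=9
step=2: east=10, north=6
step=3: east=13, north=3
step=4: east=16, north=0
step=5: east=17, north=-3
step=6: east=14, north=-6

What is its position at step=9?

The east coordinate travels 3 per step and bounces off the walls at 1 and 18.
  step 7: 14 → 11
  step 8: 11 → 8
  step 9: 8 → 5
The north coordinate changes by -3 each step: at step 9 it is -15.

east=5, north=-15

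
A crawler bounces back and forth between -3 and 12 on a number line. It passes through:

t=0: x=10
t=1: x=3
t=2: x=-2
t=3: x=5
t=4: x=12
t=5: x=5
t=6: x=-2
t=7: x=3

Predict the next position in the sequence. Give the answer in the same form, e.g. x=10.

The value reflects between -3 and 12, moving 7 per step.
  step 8: 3 → 10

x=10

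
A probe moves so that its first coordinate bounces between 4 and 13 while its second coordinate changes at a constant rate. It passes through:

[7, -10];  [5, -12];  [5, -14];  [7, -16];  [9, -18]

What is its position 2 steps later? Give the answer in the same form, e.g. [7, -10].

The first coordinate travels 2 per step and bounces off the walls at 4 and 13.
  step 5: 9 → 11
  step 6: 11 → 13
The second coordinate changes by -2 each step: at step 6 it is -22.

[13, -22]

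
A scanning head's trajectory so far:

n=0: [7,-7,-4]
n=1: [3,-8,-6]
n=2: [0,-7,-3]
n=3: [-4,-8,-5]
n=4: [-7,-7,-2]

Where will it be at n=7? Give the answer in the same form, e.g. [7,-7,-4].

[-18,-8,-3]

Differencing gives [-4,-1,-2], [-3,+1,+3], [-4,-1,-2], [-3,+1,+3]. This is the pattern [-4,-1,-2], [-3,+1,+3] repeated.
step 5: apply [-4,-1,-2] → [-11,-8,-4]
step 6: apply [-3,+1,+3] → [-14,-7,-1]
step 7: apply [-4,-1,-2] → [-18,-8,-3]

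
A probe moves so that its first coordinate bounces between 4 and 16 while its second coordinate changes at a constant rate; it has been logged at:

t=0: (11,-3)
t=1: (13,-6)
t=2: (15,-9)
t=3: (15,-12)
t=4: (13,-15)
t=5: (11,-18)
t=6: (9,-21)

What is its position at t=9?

The first coordinate travels 2 per step and bounces off the walls at 4 and 16.
  step 7: 9 → 7
  step 8: 7 → 5
  step 9: 5 → 5
The second coordinate changes by -3 each step: at step 9 it is -30.

(5,-30)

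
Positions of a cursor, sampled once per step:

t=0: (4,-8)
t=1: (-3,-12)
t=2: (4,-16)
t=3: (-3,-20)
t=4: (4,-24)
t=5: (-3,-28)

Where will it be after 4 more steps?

(-3,-44)

The first coordinate repeats the cycle [4, -3] with period 2; step 9 mod 2 = 1, giving -3.
The second coordinate changes by -4 each step, so at step 9 it is -8 + 9·(-4) = -44.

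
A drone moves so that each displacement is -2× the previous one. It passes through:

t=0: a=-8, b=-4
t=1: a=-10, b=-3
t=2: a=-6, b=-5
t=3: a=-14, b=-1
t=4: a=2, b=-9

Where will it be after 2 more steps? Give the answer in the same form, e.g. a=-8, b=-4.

a=34, b=-25

Consecutive displacements (-2, +1), (+4, -2), (-8, +4), (+16, -8) scale by a factor of -2 each step.
step 5: a=2, b=-9 + (-32, +16) → a=-30, b=7
step 6: a=-30, b=7 + (+64, -32) → a=34, b=-25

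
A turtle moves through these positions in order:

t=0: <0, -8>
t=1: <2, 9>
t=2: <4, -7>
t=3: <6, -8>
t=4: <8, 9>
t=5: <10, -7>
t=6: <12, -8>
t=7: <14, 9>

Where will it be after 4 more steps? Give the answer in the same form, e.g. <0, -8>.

<22, -7>

First: linear, +2 per step → 22 at step 11.
Second: cycles through -8, 9, -7 every 3 steps. Step 11 lands at position 2 of the cycle → -7.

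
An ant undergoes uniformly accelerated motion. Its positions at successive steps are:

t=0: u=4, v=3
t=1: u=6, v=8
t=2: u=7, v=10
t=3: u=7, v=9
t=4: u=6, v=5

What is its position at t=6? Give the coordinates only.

u=1, v=-12

Taking differences between consecutive positions: (+2, +5), (+1, +2), (+0, -1), (-1, -4). These grow by (-1, -3) each step.
step 5: u=6, v=5 + (-2, -7) → u=4, v=-2
step 6: u=4, v=-2 + (-3, -10) → u=1, v=-12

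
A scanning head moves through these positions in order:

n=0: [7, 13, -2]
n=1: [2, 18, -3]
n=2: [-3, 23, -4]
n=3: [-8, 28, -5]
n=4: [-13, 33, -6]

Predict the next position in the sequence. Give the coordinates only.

The position changes by [-5, +5, -1] every step.
step 5: [-13, 33, -6] + [-5, +5, -1] → [-18, 38, -7]

[-18, 38, -7]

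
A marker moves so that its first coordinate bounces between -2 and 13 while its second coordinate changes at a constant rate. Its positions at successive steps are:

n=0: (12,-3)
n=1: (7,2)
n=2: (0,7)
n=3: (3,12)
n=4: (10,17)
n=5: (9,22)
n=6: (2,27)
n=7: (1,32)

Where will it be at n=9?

(11,42)

The first coordinate reflects between -2 and 13, moving 7 per step.
  step 8: 1 → 8
  step 9: 8 → 11
The second coordinate changes by +5 each step: at step 9 it is 42.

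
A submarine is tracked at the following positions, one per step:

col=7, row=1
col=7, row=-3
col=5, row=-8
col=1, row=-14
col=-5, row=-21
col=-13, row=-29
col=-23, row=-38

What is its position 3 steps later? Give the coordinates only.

col=-65, row=-71

Taking differences between consecutive positions: (+0, -4), (-2, -5), (-4, -6), (-6, -7), (-8, -8), (-10, -9). These grow by (-2, -1) each step.
step 7: col=-23, row=-38 + (-12, -10) → col=-35, row=-48
step 8: col=-35, row=-48 + (-14, -11) → col=-49, row=-59
step 9: col=-49, row=-59 + (-16, -12) → col=-65, row=-71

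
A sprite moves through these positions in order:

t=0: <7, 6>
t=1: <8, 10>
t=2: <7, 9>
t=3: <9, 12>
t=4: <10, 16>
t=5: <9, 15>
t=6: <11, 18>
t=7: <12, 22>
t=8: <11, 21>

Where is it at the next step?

The moves between consecutive positions are <+1, +4>, <-1, -1>, <+2, +3>, <+1, +4>, <-1, -1>, <+2, +3>, <+1, +4>, <-1, -1>; they repeat the 3-cycle [<+1, +4>, <-1, -1>, <+2, +3>].
step 9: apply <+2, +3> → <13, 24>

<13, 24>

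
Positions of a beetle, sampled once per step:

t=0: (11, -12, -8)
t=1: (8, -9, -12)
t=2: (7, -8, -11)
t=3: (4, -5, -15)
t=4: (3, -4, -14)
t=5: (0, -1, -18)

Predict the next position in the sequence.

The moves between consecutive positions are (-3, +3, -4), (-1, +1, +1), (-3, +3, -4), (-1, +1, +1), (-3, +3, -4); they repeat the 2-cycle [(-3, +3, -4), (-1, +1, +1)].
step 6: apply (-1, +1, +1) → (-1, 0, -17)

(-1, 0, -17)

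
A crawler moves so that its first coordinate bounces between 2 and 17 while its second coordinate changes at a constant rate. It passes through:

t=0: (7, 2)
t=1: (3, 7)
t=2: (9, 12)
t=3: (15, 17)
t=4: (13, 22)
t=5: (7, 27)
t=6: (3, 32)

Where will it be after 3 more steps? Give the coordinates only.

The first coordinate reflects between 2 and 17, moving 6 per step.
  step 7: 3 → 9
  step 8: 9 → 15
  step 9: 15 → 13
The second coordinate changes by +5 each step: at step 9 it is 47.

(13, 47)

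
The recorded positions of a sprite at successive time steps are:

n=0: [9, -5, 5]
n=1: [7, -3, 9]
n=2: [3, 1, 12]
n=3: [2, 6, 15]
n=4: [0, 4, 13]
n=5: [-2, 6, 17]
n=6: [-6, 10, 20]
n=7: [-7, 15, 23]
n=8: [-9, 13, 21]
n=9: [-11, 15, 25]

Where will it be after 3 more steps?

[-18, 22, 29]

Step-to-step displacements: [-2, +2, +4], [-4, +4, +3], [-1, +5, +3], [-2, -2, -2], [-2, +2, +4], [-4, +4, +3], [-1, +5, +3], [-2, -2, -2], [-2, +2, +4] — a repeating cycle of length 4.
step 10: apply [-4, +4, +3] → [-15, 19, 28]
step 11: apply [-1, +5, +3] → [-16, 24, 31]
step 12: apply [-2, -2, -2] → [-18, 22, 29]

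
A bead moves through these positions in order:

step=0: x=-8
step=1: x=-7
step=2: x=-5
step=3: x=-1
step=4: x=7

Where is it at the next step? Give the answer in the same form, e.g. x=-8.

x=23

Consecutive displacements +1, +2, +4, +8 scale by a factor of 2 each step.
step 5: 7 + 16 → x=23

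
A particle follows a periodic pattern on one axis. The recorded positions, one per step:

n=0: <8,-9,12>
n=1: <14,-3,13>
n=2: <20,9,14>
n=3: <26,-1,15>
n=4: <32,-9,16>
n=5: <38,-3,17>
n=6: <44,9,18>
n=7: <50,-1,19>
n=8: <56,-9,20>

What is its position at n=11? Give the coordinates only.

<74,-1,23>

The first coordinate changes by +6 each step, so at step 11 it is 8 + 11·(6) = 74.
The second coordinate repeats the cycle [-9, -3, 9, -1] with period 4; step 11 mod 4 = 3, giving -1.
The third coordinate changes by +1 each step, so at step 11 it is 12 + 11·(1) = 23.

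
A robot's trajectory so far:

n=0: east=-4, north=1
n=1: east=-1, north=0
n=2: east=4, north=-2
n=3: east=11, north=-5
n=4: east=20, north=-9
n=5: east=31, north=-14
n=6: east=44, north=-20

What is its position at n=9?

east=95, north=-44

Taking differences between consecutive positions: (+3, -1), (+5, -2), (+7, -3), (+9, -4), (+11, -5), (+13, -6). These grow by (+2, -1) each step.
step 7: east=44, north=-20 + (+15, -7) → east=59, north=-27
step 8: east=59, north=-27 + (+17, -8) → east=76, north=-35
step 9: east=76, north=-35 + (+19, -9) → east=95, north=-44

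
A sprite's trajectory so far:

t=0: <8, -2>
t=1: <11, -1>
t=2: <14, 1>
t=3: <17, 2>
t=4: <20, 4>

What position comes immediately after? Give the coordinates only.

<23, 5>

Differencing gives <+3, +1>, <+3, +2>, <+3, +1>, <+3, +2>. This is the pattern <+3, +1>, <+3, +2> repeated.
step 5: apply <+3, +1> → <23, 5>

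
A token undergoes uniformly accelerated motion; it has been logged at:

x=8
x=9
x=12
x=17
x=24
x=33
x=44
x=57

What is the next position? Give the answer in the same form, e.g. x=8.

x=72

Successive displacements: +1, +3, +5, +7, +9, +11, +13 — each changes by +2.
step 8: 57 + 15 → x=72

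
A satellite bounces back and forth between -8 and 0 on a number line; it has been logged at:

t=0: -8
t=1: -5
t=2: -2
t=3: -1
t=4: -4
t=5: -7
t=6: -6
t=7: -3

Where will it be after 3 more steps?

-6

The value travels 3 per step and bounces off the walls at -8 and 0.
  step 8: -3 → 0
  step 9: 0 → -3
  step 10: -3 → -6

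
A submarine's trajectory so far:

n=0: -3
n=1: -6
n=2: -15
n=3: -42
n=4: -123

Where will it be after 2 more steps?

-1095

Step-to-step displacements: -3, -9, -27, -81; each is 3× the previous.
step 5: -123 − 243 → -366
step 6: -366 − 729 → -1095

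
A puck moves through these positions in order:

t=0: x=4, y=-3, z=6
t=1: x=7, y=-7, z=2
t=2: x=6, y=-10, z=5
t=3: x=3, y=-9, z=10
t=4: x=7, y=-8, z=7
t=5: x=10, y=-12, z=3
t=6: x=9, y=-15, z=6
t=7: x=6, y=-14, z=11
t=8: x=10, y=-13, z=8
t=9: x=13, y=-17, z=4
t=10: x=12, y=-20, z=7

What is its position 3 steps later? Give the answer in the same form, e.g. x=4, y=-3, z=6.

Differencing gives (+3, -4, -4), (-1, -3, +3), (-3, +1, +5), (+4, +1, -3), (+3, -4, -4), (-1, -3, +3), (-3, +1, +5), (+4, +1, -3), (+3, -4, -4), (-1, -3, +3). This is the pattern (+3, -4, -4), (-1, -3, +3), (-3, +1, +5), (+4, +1, -3) repeated.
step 11: apply (-3, +1, +5) → x=9, y=-19, z=12
step 12: apply (+4, +1, -3) → x=13, y=-18, z=9
step 13: apply (+3, -4, -4) → x=16, y=-22, z=5

x=16, y=-22, z=5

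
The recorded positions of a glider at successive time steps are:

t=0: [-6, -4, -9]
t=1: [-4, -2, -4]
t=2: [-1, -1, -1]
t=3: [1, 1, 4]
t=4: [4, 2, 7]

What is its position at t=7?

[11, 7, 20]

Step-to-step displacements: [+2, +2, +5], [+3, +1, +3], [+2, +2, +5], [+3, +1, +3] — a repeating cycle of length 2.
step 5: apply [+2, +2, +5] → [6, 4, 12]
step 6: apply [+3, +1, +3] → [9, 5, 15]
step 7: apply [+2, +2, +5] → [11, 7, 20]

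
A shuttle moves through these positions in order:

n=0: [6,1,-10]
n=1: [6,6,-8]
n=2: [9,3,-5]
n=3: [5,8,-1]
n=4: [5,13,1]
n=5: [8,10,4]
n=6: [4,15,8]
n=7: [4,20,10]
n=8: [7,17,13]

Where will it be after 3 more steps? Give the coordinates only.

[6,24,22]

Differencing gives [+0,+5,+2], [+3,-3,+3], [-4,+5,+4], [+0,+5,+2], [+3,-3,+3], [-4,+5,+4], [+0,+5,+2], [+3,-3,+3]. This is the pattern [+0,+5,+2], [+3,-3,+3], [-4,+5,+4] repeated.
step 9: apply [-4,+5,+4] → [3,22,17]
step 10: apply [+0,+5,+2] → [3,27,19]
step 11: apply [+3,-3,+3] → [6,24,22]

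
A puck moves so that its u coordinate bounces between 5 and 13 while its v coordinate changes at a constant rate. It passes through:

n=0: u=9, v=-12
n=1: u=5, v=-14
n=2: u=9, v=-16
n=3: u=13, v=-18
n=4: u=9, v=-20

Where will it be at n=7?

u=13, v=-26

The u coordinate reflects between 5 and 13, moving 4 per step.
  step 5: 9 → 5
  step 6: 5 → 9
  step 7: 9 → 13
The v coordinate changes by -2 each step: at step 7 it is -26.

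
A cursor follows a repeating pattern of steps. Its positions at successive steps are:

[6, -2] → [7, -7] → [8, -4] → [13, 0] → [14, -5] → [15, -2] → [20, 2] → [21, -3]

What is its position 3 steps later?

[28, -1]

The moves between consecutive positions are [+1, -5], [+1, +3], [+5, +4], [+1, -5], [+1, +3], [+5, +4], [+1, -5]; they repeat the 3-cycle [[+1, -5], [+1, +3], [+5, +4]].
step 8: apply [+1, +3] → [22, 0]
step 9: apply [+5, +4] → [27, 4]
step 10: apply [+1, -5] → [28, -1]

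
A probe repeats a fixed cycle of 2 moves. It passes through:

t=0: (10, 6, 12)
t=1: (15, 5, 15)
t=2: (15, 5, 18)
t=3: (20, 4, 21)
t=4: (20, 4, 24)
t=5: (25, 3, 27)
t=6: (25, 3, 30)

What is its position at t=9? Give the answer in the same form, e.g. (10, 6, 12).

(35, 1, 39)

Differencing gives (+5, -1, +3), (+0, +0, +3), (+5, -1, +3), (+0, +0, +3), (+5, -1, +3), (+0, +0, +3). This is the pattern (+5, -1, +3), (+0, +0, +3) repeated.
step 7: apply (+5, -1, +3) → (30, 2, 33)
step 8: apply (+0, +0, +3) → (30, 2, 36)
step 9: apply (+5, -1, +3) → (35, 1, 39)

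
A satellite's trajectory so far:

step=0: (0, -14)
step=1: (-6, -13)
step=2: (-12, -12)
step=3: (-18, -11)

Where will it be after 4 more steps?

Constant displacement of (-6, +1) per step.
step 4: (-18, -11) + (-6, +1) → (-24, -10)
step 5: (-24, -10) + (-6, +1) → (-30, -9)
step 6: (-30, -9) + (-6, +1) → (-36, -8)
step 7: (-36, -8) + (-6, +1) → (-42, -7)

(-42, -7)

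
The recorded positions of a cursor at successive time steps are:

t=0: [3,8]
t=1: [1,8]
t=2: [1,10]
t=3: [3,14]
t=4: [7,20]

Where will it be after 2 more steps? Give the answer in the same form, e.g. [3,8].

[21,38]

First differences are [-2,+0], [+0,+2], [+2,+4], [+4,+6]; their common second difference is [+2,+2] (constant acceleration).
step 5: [7,20] + [+6,+8] → [13,28]
step 6: [13,28] + [+8,+10] → [21,38]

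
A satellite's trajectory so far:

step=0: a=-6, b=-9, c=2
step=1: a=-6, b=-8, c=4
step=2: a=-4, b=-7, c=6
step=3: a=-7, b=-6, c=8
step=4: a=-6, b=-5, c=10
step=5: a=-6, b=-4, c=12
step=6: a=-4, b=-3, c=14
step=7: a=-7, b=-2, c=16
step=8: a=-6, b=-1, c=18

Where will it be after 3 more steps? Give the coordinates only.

a=-7, b=2, c=24

A: cycles through -6, -6, -4, -7 every 4 steps. Step 11 lands at position 3 of the cycle → -7.
B: linear, +1 per step → 2 at step 11.
C: linear, +2 per step → 24 at step 11.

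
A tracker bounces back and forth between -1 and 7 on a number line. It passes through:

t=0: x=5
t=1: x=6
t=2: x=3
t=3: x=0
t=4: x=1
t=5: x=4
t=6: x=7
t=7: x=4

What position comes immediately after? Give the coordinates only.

x=1

The value reflects between -1 and 7, moving 3 per step.
  step 8: 4 → 1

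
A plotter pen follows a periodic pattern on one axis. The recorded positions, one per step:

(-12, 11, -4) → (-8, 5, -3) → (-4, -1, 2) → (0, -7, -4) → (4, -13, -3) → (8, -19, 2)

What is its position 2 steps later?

First: linear, +4 per step → 16 at step 7.
Second: linear, -6 per step → -31 at step 7.
Third: cycles through -4, -3, 2 every 3 steps. Step 7 lands at position 1 of the cycle → -3.

(16, -31, -3)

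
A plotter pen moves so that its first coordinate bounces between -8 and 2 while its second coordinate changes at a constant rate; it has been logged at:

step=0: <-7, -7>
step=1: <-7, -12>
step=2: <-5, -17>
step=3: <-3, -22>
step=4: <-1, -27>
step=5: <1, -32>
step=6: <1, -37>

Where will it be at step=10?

<-7, -57>

The first coordinate reflects between -8 and 2, moving 2 per step.
  step 7: 1 → -1
  step 8: -1 → -3
  step 9: -3 → -5
  step 10: -5 → -7
The second coordinate changes by -5 each step: at step 10 it is -57.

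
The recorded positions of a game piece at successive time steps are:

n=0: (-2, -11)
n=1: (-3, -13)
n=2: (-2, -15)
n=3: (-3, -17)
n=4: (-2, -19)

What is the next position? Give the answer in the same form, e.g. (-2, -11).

The first coordinate repeats the cycle [-2, -3] with period 2; step 5 mod 2 = 1, giving -3.
The second coordinate changes by -2 each step, so at step 5 it is -11 + 5·(-2) = -21.

(-3, -21)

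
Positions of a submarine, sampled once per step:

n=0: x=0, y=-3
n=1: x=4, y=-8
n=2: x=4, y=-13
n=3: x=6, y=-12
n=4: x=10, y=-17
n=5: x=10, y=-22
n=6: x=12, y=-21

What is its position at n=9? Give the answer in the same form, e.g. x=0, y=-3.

x=18, y=-30

The moves between consecutive positions are (+4, -5), (+0, -5), (+2, +1), (+4, -5), (+0, -5), (+2, +1); they repeat the 3-cycle [(+4, -5), (+0, -5), (+2, +1)].
step 7: apply (+4, -5) → x=16, y=-26
step 8: apply (+0, -5) → x=16, y=-31
step 9: apply (+2, +1) → x=18, y=-30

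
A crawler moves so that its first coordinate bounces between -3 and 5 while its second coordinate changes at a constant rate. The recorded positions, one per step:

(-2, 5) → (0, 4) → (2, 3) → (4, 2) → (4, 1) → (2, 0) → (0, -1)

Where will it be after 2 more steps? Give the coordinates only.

(-2, -3)

The first coordinate reflects between -3 and 5, moving 2 per step.
  step 7: 0 → -2
  step 8: -2 → -2
The second coordinate changes by -1 each step: at step 8 it is -3.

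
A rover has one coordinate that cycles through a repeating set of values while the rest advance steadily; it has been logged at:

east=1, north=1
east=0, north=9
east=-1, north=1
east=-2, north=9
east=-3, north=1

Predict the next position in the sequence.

east=-4, north=9

East: linear, -1 per step → -4 at step 5.
North: cycles through 1, 9 every 2 steps. Step 5 lands at position 1 of the cycle → 9.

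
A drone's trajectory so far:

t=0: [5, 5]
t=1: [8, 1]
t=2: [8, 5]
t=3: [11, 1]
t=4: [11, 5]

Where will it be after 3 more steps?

Differencing gives [+3, -4], [+0, +4], [+3, -4], [+0, +4]. This is the pattern [+3, -4], [+0, +4] repeated.
step 5: apply [+3, -4] → [14, 1]
step 6: apply [+0, +4] → [14, 5]
step 7: apply [+3, -4] → [17, 1]

[17, 1]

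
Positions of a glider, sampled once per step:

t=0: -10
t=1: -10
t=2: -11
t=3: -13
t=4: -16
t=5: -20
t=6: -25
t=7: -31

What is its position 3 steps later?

Successive displacements: +0, -1, -2, -3, -4, -5, -6 — each changes by -1.
step 8: -31 − 7 → -38
step 9: -38 − 8 → -46
step 10: -46 − 9 → -55

-55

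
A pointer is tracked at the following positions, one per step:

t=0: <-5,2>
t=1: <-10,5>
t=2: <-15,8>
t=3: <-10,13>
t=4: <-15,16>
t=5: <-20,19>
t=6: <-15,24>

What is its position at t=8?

Step-to-step displacements: <-5,+3>, <-5,+3>, <+5,+5>, <-5,+3>, <-5,+3>, <+5,+5> — a repeating cycle of length 3.
step 7: apply <-5,+3> → <-20,27>
step 8: apply <-5,+3> → <-25,30>

<-25,30>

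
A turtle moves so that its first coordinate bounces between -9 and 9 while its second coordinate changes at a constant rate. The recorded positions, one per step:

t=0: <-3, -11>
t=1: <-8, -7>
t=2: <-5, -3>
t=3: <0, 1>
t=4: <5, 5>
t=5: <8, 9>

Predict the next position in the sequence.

The first coordinate reflects between -9 and 9, moving 5 per step.
  step 6: 8 → 3
The second coordinate changes by +4 each step: at step 6 it is 13.

<3, 13>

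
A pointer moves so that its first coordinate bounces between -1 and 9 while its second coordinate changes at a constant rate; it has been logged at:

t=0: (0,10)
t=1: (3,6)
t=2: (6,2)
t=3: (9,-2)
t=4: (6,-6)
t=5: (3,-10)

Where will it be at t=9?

(7,-26)

The first coordinate travels 3 per step and bounces off the walls at -1 and 9.
  step 6: 3 → 0
  step 7: 0 → 1
  step 8: 1 → 4
  step 9: 4 → 7
The second coordinate changes by -4 each step: at step 9 it is -26.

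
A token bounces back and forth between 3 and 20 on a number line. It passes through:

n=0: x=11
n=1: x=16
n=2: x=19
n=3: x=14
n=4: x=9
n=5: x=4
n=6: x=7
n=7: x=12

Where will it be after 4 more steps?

x=8

The value reflects between 3 and 20, moving 5 per step.
  step 8: 12 → 17
  step 9: 17 → 18
  step 10: 18 → 13
  step 11: 13 → 8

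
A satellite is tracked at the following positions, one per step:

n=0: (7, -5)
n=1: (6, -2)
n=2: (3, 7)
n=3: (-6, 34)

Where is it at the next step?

Step-to-step displacements: (-1, +3), (-3, +9), (-9, +27); each is 3× the previous.
step 4: (-6, 34) + (-27, +81) → (-33, 115)

(-33, 115)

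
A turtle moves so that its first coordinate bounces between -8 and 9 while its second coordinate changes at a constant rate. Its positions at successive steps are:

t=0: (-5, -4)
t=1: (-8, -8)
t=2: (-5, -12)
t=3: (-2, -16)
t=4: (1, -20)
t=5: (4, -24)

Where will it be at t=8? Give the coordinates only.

The first coordinate reflects between -8 and 9, moving 3 per step.
  step 6: 4 → 7
  step 7: 7 → 8
  step 8: 8 → 5
The second coordinate changes by -4 each step: at step 8 it is -36.

(5, -36)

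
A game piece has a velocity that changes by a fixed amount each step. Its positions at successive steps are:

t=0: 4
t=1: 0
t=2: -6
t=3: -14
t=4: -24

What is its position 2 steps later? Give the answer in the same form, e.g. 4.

-50

Taking differences between consecutive positions: -4, -6, -8, -10. These grow by -2 each step.
step 5: -24 − 12 → -36
step 6: -36 − 14 → -50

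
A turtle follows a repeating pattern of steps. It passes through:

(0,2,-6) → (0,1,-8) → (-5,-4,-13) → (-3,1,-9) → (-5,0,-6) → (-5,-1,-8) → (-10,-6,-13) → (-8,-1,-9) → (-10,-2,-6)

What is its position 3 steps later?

Differencing gives (+0,-1,-2), (-5,-5,-5), (+2,+5,+4), (-2,-1,+3), (+0,-1,-2), (-5,-5,-5), (+2,+5,+4), (-2,-1,+3). This is the pattern (+0,-1,-2), (-5,-5,-5), (+2,+5,+4), (-2,-1,+3) repeated.
step 9: apply (+0,-1,-2) → (-10,-3,-8)
step 10: apply (-5,-5,-5) → (-15,-8,-13)
step 11: apply (+2,+5,+4) → (-13,-3,-9)

(-13,-3,-9)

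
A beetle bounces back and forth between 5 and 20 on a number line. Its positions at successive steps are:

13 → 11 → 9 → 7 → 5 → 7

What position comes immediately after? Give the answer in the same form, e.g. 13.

9

The value travels 2 per step and bounces off the walls at 5 and 20.
  step 6: 7 → 9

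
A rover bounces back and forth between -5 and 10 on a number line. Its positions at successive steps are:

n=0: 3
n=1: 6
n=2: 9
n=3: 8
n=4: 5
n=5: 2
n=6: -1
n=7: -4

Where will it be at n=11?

6

The value reflects between -5 and 10, moving 3 per step.
  step 8: -4 → -3
  step 9: -3 → 0
  step 10: 0 → 3
  step 11: 3 → 6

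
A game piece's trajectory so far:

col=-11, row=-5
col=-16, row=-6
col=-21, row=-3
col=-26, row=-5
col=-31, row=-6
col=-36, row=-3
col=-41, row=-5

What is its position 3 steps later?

Col: linear, -5 per step → -56 at step 9.
Row: cycles through -5, -6, -3 every 3 steps. Step 9 lands at position 0 of the cycle → -5.

col=-56, row=-5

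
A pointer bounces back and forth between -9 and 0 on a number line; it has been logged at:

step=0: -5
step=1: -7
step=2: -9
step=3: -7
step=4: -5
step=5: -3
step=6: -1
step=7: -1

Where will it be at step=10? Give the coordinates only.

-7

The value reflects between -9 and 0, moving 2 per step.
  step 8: -1 → -3
  step 9: -3 → -5
  step 10: -5 → -7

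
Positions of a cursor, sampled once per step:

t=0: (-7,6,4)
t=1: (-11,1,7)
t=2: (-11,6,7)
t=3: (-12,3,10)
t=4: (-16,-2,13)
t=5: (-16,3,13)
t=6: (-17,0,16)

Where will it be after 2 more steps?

The moves between consecutive positions are (-4,-5,+3), (+0,+5,+0), (-1,-3,+3), (-4,-5,+3), (+0,+5,+0), (-1,-3,+3); they repeat the 3-cycle [(-4,-5,+3), (+0,+5,+0), (-1,-3,+3)].
step 7: apply (-4,-5,+3) → (-21,-5,19)
step 8: apply (+0,+5,+0) → (-21,0,19)

(-21,0,19)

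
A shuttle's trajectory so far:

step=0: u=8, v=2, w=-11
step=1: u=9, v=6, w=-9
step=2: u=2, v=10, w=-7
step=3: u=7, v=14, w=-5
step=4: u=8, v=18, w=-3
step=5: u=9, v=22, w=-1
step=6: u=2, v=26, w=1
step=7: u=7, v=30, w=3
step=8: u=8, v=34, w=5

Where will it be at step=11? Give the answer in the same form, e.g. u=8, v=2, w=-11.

U: cycles through 8, 9, 2, 7 every 4 steps. Step 11 lands at position 3 of the cycle → 7.
V: linear, +4 per step → 46 at step 11.
W: linear, +2 per step → 11 at step 11.

u=7, v=46, w=11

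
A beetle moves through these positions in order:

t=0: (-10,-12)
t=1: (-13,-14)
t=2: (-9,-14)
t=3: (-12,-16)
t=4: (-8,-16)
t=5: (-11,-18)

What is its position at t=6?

(-7,-18)

The moves between consecutive positions are (-3,-2), (+4,+0), (-3,-2), (+4,+0), (-3,-2); they repeat the 2-cycle [(-3,-2), (+4,+0)].
step 6: apply (+4,+0) → (-7,-18)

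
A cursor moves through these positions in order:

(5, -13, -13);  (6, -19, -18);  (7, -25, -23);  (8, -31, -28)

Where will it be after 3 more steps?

The position changes by (+1, -6, -5) every step.
step 4: (8, -31, -28) + (+1, -6, -5) → (9, -37, -33)
step 5: (9, -37, -33) + (+1, -6, -5) → (10, -43, -38)
step 6: (10, -43, -38) + (+1, -6, -5) → (11, -49, -43)

(11, -49, -43)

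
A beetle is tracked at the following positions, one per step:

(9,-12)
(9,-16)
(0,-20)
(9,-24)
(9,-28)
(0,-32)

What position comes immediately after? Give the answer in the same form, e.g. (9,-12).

(9,-36)

The first coordinate repeats the cycle [9, 9, 0] with period 3; step 6 mod 3 = 0, giving 9.
The second coordinate changes by -4 each step, so at step 6 it is -12 + 6·(-4) = -36.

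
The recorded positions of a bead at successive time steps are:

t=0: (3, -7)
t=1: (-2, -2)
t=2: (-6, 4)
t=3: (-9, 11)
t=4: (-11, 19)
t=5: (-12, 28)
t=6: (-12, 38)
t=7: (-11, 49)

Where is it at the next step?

First differences are (-5, +5), (-4, +6), (-3, +7), (-2, +8), (-1, +9), (+0, +10), (+1, +11); their common second difference is (+1, +1) (constant acceleration).
step 8: (-11, 49) + (+2, +12) → (-9, 61)

(-9, 61)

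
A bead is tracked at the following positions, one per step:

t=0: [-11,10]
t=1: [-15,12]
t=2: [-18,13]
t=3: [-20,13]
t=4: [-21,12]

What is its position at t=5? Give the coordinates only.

[-21,10]

First differences are [-4,+2], [-3,+1], [-2,+0], [-1,-1]; their common second difference is [+1,-1] (constant acceleration).
step 5: [-21,12] + [+0,-2] → [-21,10]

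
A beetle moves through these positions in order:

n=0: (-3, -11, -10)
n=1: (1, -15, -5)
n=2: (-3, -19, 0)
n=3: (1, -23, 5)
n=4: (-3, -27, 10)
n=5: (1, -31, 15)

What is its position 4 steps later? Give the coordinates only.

(1, -47, 35)

First: cycles through -3, 1 every 2 steps. Step 9 lands at position 1 of the cycle → 1.
Second: linear, -4 per step → -47 at step 9.
Third: linear, +5 per step → 35 at step 9.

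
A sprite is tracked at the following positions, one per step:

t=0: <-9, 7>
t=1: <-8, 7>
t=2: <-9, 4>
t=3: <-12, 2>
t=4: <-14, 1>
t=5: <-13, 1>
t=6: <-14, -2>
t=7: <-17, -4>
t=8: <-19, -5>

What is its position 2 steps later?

<-19, -8>

Differencing gives <+1, +0>, <-1, -3>, <-3, -2>, <-2, -1>, <+1, +0>, <-1, -3>, <-3, -2>, <-2, -1>. This is the pattern <+1, +0>, <-1, -3>, <-3, -2>, <-2, -1> repeated.
step 9: apply <+1, +0> → <-18, -5>
step 10: apply <-1, -3> → <-19, -8>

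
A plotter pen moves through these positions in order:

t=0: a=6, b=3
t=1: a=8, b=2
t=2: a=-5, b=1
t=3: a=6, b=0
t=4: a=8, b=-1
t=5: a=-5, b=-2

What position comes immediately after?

A: cycles through 6, 8, -5 every 3 steps. Step 6 lands at position 0 of the cycle → 6.
B: linear, -1 per step → -3 at step 6.

a=6, b=-3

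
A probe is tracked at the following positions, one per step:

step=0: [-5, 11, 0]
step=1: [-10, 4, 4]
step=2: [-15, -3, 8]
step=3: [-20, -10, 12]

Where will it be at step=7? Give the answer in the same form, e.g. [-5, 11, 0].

[-40, -38, 28]

Constant displacement of [-5, -7, +4] per step.
step 4: [-20, -10, 12] + [-5, -7, +4] → [-25, -17, 16]
step 5: [-25, -17, 16] + [-5, -7, +4] → [-30, -24, 20]
step 6: [-30, -24, 20] + [-5, -7, +4] → [-35, -31, 24]
step 7: [-35, -31, 24] + [-5, -7, +4] → [-40, -38, 28]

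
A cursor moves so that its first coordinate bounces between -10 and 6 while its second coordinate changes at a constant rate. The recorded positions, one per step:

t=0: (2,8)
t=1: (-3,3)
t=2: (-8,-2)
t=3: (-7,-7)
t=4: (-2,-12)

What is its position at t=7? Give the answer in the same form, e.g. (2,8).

The first coordinate reflects between -10 and 6, moving 5 per step.
  step 5: -2 → 3
  step 6: 3 → 4
  step 7: 4 → -1
The second coordinate changes by -5 each step: at step 7 it is -27.

(-1,-27)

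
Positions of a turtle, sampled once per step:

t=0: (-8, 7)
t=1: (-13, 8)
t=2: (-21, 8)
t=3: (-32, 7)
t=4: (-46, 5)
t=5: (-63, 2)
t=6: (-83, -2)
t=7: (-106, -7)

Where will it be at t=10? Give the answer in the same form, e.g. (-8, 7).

Successive displacements: (-5, +1), (-8, +0), (-11, -1), (-14, -2), (-17, -3), (-20, -4), (-23, -5) — each changes by (-3, -1).
step 8: (-106, -7) + (-26, -6) → (-132, -13)
step 9: (-132, -13) + (-29, -7) → (-161, -20)
step 10: (-161, -20) + (-32, -8) → (-193, -28)

(-193, -28)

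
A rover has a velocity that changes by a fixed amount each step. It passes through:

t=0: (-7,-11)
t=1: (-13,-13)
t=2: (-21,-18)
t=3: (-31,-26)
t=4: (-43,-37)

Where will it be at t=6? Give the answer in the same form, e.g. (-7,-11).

First differences are (-6,-2), (-8,-5), (-10,-8), (-12,-11); their common second difference is (-2,-3) (constant acceleration).
step 5: (-43,-37) + (-14,-14) → (-57,-51)
step 6: (-57,-51) + (-16,-17) → (-73,-68)

(-73,-68)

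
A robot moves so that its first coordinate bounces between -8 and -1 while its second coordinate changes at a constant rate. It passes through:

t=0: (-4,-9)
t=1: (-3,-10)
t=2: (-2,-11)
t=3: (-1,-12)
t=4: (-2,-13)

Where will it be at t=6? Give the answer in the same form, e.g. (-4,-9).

The first coordinate travels 1 per step and bounces off the walls at -8 and -1.
  step 5: -2 → -3
  step 6: -3 → -4
The second coordinate changes by -1 each step: at step 6 it is -15.

(-4,-15)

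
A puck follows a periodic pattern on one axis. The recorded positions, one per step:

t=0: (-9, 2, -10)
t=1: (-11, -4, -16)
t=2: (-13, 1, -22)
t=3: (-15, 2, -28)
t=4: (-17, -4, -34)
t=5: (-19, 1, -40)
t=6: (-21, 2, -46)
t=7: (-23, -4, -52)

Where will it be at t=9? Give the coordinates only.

First: linear, -2 per step → -27 at step 9.
Second: cycles through 2, -4, 1 every 3 steps. Step 9 lands at position 0 of the cycle → 2.
Third: linear, -6 per step → -64 at step 9.

(-27, 2, -64)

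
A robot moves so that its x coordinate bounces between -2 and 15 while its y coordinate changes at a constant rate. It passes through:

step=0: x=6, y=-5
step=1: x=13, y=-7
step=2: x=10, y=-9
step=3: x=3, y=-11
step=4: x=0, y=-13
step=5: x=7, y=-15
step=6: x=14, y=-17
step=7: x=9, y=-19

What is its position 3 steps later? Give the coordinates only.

The x coordinate travels 7 per step and bounces off the walls at -2 and 15.
  step 8: 9 → 2
  step 9: 2 → 1
  step 10: 1 → 8
The y coordinate changes by -2 each step: at step 10 it is -25.

x=8, y=-25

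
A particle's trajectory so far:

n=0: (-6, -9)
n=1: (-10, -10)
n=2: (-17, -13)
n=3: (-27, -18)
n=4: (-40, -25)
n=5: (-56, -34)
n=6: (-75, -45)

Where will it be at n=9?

Successive displacements: (-4, -1), (-7, -3), (-10, -5), (-13, -7), (-16, -9), (-19, -11) — each changes by (-3, -2).
step 7: (-75, -45) + (-22, -13) → (-97, -58)
step 8: (-97, -58) + (-25, -15) → (-122, -73)
step 9: (-122, -73) + (-28, -17) → (-150, -90)

(-150, -90)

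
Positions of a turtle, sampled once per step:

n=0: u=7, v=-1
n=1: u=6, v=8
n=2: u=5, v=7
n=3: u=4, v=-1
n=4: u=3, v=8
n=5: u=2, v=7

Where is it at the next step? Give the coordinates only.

The u coordinate changes by -1 each step, so at step 6 it is 7 + 6·(-1) = 1.
The v coordinate repeats the cycle [-1, 8, 7] with period 3; step 6 mod 3 = 0, giving -1.

u=1, v=-1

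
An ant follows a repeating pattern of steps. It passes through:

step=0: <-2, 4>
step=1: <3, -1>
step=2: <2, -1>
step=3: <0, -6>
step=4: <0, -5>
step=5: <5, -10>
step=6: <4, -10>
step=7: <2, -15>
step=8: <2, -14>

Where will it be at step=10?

<6, -19>

Step-to-step displacements: <+5, -5>, <-1, +0>, <-2, -5>, <+0, +1>, <+5, -5>, <-1, +0>, <-2, -5>, <+0, +1> — a repeating cycle of length 4.
step 9: apply <+5, -5> → <7, -19>
step 10: apply <-1, +0> → <6, -19>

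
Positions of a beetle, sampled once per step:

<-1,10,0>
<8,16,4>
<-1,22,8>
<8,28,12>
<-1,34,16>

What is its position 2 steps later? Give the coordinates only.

<-1,46,24>

The first coordinate repeats the cycle [-1, 8] with period 2; step 6 mod 2 = 0, giving -1.
The second coordinate changes by +6 each step, so at step 6 it is 10 + 6·(6) = 46.
The third coordinate changes by +4 each step, so at step 6 it is 0 + 6·(4) = 24.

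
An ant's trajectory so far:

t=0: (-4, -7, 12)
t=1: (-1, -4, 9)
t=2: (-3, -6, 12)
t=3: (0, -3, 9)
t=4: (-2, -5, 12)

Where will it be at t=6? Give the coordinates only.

(-1, -4, 12)

The moves between consecutive positions are (+3, +3, -3), (-2, -2, +3), (+3, +3, -3), (-2, -2, +3); they repeat the 2-cycle [(+3, +3, -3), (-2, -2, +3)].
step 5: apply (+3, +3, -3) → (1, -2, 9)
step 6: apply (-2, -2, +3) → (-1, -4, 12)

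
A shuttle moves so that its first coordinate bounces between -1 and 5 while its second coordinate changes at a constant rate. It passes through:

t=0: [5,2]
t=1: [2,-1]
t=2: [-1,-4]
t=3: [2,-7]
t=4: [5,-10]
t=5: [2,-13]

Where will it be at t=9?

The first coordinate travels 3 per step and bounces off the walls at -1 and 5.
  step 6: 2 → -1
  step 7: -1 → 2
  step 8: 2 → 5
  step 9: 5 → 2
The second coordinate changes by -3 each step: at step 9 it is -25.

[2,-25]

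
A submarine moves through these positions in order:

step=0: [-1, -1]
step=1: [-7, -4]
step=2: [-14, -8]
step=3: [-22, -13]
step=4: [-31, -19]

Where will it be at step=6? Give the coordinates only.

[-52, -34]

Taking differences between consecutive positions: [-6, -3], [-7, -4], [-8, -5], [-9, -6]. These grow by [-1, -1] each step.
step 5: [-31, -19] + [-10, -7] → [-41, -26]
step 6: [-41, -26] + [-11, -8] → [-52, -34]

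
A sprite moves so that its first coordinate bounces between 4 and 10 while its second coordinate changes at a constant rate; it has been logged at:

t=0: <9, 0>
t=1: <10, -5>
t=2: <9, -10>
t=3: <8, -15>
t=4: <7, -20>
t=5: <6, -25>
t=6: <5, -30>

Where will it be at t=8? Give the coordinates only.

The first coordinate reflects between 4 and 10, moving 1 per step.
  step 7: 5 → 4
  step 8: 4 → 5
The second coordinate changes by -5 each step: at step 8 it is -40.

<5, -40>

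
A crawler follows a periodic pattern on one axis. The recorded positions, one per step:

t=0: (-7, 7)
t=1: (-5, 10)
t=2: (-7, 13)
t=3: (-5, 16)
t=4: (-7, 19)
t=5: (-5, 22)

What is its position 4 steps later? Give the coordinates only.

(-5, 34)

First: cycles through -7, -5 every 2 steps. Step 9 lands at position 1 of the cycle → -5.
Second: linear, +3 per step → 34 at step 9.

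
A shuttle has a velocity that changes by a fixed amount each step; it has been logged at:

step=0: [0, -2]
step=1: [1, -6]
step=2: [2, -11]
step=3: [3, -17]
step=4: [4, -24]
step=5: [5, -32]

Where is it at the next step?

Taking differences between consecutive positions: [+1, -4], [+1, -5], [+1, -6], [+1, -7], [+1, -8]. These grow by [+0, -1] each step.
step 6: [5, -32] + [+1, -9] → [6, -41]

[6, -41]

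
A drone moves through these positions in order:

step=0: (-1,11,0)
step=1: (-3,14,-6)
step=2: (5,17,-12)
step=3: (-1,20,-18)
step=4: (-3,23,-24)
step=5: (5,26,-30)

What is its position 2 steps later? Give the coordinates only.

The first coordinate repeats the cycle [-1, -3, 5] with period 3; step 7 mod 3 = 1, giving -3.
The second coordinate changes by +3 each step, so at step 7 it is 11 + 7·(3) = 32.
The third coordinate changes by -6 each step, so at step 7 it is 0 + 7·(-6) = -42.

(-3,32,-42)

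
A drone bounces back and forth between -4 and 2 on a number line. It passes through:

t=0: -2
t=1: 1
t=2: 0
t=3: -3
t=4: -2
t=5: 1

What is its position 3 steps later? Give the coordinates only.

The value reflects between -4 and 2, moving 3 per step.
  step 6: 1 → 0
  step 7: 0 → -3
  step 8: -3 → -2

-2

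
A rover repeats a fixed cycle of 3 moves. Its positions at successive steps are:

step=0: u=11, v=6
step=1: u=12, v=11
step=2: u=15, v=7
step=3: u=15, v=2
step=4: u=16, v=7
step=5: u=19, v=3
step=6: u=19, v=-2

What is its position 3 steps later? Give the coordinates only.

u=23, v=-6

Differencing gives (+1,+5), (+3,-4), (+0,-5), (+1,+5), (+3,-4), (+0,-5). This is the pattern (+1,+5), (+3,-4), (+0,-5) repeated.
step 7: apply (+1,+5) → u=20, v=3
step 8: apply (+3,-4) → u=23, v=-1
step 9: apply (+0,-5) → u=23, v=-6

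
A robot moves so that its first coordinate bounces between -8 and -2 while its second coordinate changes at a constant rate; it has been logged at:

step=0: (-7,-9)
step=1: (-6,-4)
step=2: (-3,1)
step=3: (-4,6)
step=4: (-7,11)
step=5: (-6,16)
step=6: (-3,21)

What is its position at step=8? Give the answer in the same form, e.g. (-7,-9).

(-7,31)

The first coordinate reflects between -8 and -2, moving 3 per step.
  step 7: -3 → -4
  step 8: -4 → -7
The second coordinate changes by +5 each step: at step 8 it is 31.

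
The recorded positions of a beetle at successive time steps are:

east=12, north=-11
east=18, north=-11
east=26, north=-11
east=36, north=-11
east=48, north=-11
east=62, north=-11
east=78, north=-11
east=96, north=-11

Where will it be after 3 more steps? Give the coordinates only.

east=162, north=-11

Successive displacements: (+6, +0), (+8, +0), (+10, +0), (+12, +0), (+14, +0), (+16, +0), (+18, +0) — each changes by (+2, +0).
step 8: east=96, north=-11 + (+20, +0) → east=116, north=-11
step 9: east=116, north=-11 + (+22, +0) → east=138, north=-11
step 10: east=138, north=-11 + (+24, +0) → east=162, north=-11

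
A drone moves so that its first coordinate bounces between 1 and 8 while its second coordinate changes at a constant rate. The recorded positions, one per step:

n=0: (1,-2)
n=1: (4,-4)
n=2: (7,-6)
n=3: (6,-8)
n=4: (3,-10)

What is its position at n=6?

The first coordinate travels 3 per step and bounces off the walls at 1 and 8.
  step 5: 3 → 2
  step 6: 2 → 5
The second coordinate changes by -2 each step: at step 6 it is -14.

(5,-14)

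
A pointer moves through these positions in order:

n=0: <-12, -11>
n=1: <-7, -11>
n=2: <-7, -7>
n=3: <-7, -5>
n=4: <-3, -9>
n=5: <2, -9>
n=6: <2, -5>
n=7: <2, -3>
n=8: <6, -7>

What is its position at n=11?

Step-to-step displacements: <+5, +0>, <+0, +4>, <+0, +2>, <+4, -4>, <+5, +0>, <+0, +4>, <+0, +2>, <+4, -4> — a repeating cycle of length 4.
step 9: apply <+5, +0> → <11, -7>
step 10: apply <+0, +4> → <11, -3>
step 11: apply <+0, +2> → <11, -1>

<11, -1>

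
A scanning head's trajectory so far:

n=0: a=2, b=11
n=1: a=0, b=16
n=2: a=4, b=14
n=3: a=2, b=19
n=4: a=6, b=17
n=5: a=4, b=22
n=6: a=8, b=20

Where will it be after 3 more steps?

Differencing gives (-2, +5), (+4, -2), (-2, +5), (+4, -2), (-2, +5), (+4, -2). This is the pattern (-2, +5), (+4, -2) repeated.
step 7: apply (-2, +5) → a=6, b=25
step 8: apply (+4, -2) → a=10, b=23
step 9: apply (-2, +5) → a=8, b=28

a=8, b=28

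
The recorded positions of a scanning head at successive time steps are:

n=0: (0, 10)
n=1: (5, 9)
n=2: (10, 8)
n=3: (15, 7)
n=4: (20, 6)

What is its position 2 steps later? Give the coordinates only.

Each step adds (+5, -1) to the position.
step 5: (20, 6) + (+5, -1) → (25, 5)
step 6: (25, 5) + (+5, -1) → (30, 4)

(30, 4)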